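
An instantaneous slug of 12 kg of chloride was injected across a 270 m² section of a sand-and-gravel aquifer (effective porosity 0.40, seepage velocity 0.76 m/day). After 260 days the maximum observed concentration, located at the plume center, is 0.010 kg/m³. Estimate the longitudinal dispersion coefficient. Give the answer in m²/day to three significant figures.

0.0378 m²/day

At the plume center C_max = M/(n_e·A·√(4πDt)), so D = M²/(4πt·(n_e·A·C_max)²).
n_e·A·C_max = 0.40 × 270 × 0.010 = 1.080 kg/m.
D = 12²/(4π × 260 × 1.080²) = 0.0378 m²/day.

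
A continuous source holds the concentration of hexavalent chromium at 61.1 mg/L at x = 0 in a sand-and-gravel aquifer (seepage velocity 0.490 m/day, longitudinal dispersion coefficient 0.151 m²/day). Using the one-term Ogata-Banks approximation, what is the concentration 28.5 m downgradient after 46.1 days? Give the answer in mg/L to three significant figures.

3.46 mg/L

For a continuous step input, C/C₀ ≈ ½·erfc((x−vt)/(2√(Dt))).
vt = 0.490 × 46.1 = 22.589 m and 2√(Dt) = 2√(0.151 × 46.1) = 5.277 m.
Argument (x−vt)/(2√(Dt)) = (28.5 − 22.589)/5.277 = 1.120; ½·erfc(1.120) = 0.05661.
C = 61.1 × 0.05661 = 3.46 mg/L.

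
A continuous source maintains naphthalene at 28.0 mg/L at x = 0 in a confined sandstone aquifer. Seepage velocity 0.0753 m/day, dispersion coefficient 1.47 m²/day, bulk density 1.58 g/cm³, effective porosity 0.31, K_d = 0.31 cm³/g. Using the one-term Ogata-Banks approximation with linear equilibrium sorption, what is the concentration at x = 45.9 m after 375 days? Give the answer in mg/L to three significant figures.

Retardation factor R = 1 + ρ_b·K_d/n = 1 + 1.58 × 0.31/0.31 = 2.580.
Sorption retards both mechanisms: v_R = v/R = 0.02919 m/day, D_R = D/R = 0.5698 m²/day.
v_R·t = 0.02919 × 375 = 10.94625 m; 2√(D_R t) = 29.24 m; argument = (45.9 − 10.94625)/29.24 = 1.195.
C = C₀ × ½·erfc(1.195) = 28.0 × 0.04552 = 1.27 mg/L.

1.27 mg/L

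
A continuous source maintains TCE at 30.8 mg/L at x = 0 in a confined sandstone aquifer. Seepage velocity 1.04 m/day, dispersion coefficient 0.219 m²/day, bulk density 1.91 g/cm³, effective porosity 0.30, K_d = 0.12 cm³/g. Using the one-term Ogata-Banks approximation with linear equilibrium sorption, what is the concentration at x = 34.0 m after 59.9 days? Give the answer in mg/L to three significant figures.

Retardation factor R = 1 + ρ_b·K_d/n = 1 + 1.91 × 0.12/0.30 = 1.764.
Sorption retards both mechanisms: v_R = v/R = 0.5896 m/day, D_R = D/R = 0.1241 m²/day.
v_R·t = 0.5896 × 59.9 = 35.31704 m; 2√(D_R t) = 5.453 m; argument = (34.0 − 35.31704)/5.453 = -0.2415.
C = C₀ × ½·erfc(-0.2415) = 30.8 × 0.6336 = 19.5 mg/L.

19.5 mg/L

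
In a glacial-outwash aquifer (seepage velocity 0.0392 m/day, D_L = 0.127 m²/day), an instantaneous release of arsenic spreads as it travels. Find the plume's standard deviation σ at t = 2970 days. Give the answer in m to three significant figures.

27.5 m

Dispersive spreading gives a Gaussian with σ² = 2Dt; advection only shifts the center.
σ = √(2 × 0.127 × 2970) = 27.5 m.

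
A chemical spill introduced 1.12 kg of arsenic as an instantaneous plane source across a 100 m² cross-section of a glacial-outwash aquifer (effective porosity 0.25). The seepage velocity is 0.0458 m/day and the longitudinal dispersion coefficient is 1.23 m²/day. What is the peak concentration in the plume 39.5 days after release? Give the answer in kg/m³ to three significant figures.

0.00181 kg/m³

The peak of an instantaneous 1D plume sits at x = vt; there the Gaussian factor is 1 and C_max = M/(n_e·A·√(4πDt)), where n_e·A is the pore area the mass is dissolved in.
√(4πDt) = √(4π × 1.23 × 39.5) = 24.71 m, so C_max = 1.12/(0.25 × 100 × 24.71) = 0.00181 kg/m³.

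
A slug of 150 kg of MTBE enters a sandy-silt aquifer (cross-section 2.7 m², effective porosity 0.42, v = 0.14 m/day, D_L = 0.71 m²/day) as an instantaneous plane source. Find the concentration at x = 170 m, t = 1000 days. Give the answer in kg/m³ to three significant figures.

1.02 kg/m³

For an instantaneous plane source, C(x,t) = M/(n_e·A·√(4πDt)) · exp(−(x−vt)²/(4Dt)), with n_e·A the pore (flow) area.
Plume center vt = 0.14 × 1000 = 140 m, so the well at 170 m is 30 m downgradient of the peak.
√(4πDt) = 94.46 m, giving peak height M/(n_e·A·√(4πDt)) = 150/(0.42 × 2.7 × 94.46) = 1.400 kg/m³.
(x−vt)²/(4Dt) = (30)²/(4 × 0.71 × 1000) = 0.3169; exp(−0.3169) = 0.7284.
C = 1.400 × 0.7284 = 1.02 kg/m³.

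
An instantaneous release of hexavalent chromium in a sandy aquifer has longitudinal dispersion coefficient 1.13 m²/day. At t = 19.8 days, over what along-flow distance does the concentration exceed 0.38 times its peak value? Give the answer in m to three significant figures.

18.6 m

The plume is Gaussian with σ = √(2Dt) = √(2 × 1.13 × 19.8) = 6.689 m.
C/C_peak = exp(−Δx²/(2σ²)) = 0.38 ⇒ Δx = σ·√(−2 ln 0.38) = 6.689 × 1.391 = 9.304 m.
Width = 2Δx = 18.6 m.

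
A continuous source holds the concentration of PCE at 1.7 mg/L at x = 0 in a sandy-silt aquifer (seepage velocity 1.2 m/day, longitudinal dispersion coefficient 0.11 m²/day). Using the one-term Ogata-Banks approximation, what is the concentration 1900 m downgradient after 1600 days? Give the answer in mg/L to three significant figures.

For a continuous step input, C/C₀ ≈ ½·erfc((x−vt)/(2√(Dt))).
vt = 1.2 × 1600 = 1920 m and 2√(Dt) = 2√(0.11 × 1600) = 26.53 m.
Argument (x−vt)/(2√(Dt)) = (1900 − 1920)/26.53 = -0.7539; ½·erfc(-0.7539) = 0.8568.
C = 1.7 × 0.8568 = 1.46 mg/L.

1.46 mg/L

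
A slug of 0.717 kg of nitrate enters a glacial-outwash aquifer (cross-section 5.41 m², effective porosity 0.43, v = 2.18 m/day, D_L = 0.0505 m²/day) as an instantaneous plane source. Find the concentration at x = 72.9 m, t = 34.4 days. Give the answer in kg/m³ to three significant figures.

0.0351 kg/m³

For an instantaneous plane source, C(x,t) = M/(n_e·A·√(4πDt)) · exp(−(x−vt)²/(4Dt)), with n_e·A the pore (flow) area.
Plume center vt = 2.18 × 34.4 = 74.992 m, so the well at 72.9 m is 2.092 m upgradient of the peak.
√(4πDt) = 4.672 m, giving peak height M/(n_e·A·√(4πDt)) = 0.717/(0.43 × 5.41 × 4.672) = 0.06597 kg/m³.
(x−vt)²/(4Dt) = (-2.092)²/(4 × 0.0505 × 34.4) = 0.6298; exp(−0.6298) = 0.5327.
C = 0.06597 × 0.5327 = 0.0351 kg/m³.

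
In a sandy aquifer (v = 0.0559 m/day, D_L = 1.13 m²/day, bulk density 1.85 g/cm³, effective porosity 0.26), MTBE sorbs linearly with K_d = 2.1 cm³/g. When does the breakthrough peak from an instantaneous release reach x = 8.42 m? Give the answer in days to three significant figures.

480 days

Retardation factor R = 1 + ρ_b·K_d/n = 1 + 1.85 × 2.1/0.26 = 15.94.
Sorption retards both mechanisms: v_R = v/R = 0.003507 m/day, D_R = D/R = 0.07089 m²/day.
Peak time from v_R²t² + 2D_R t − x² = 0: t = (√(D_R² + v_R²x²) − D_R)/v_R².
√(D_R² + v_R²x²) = √(0.07089² + 0.003507² × 8.42²) = 0.07679; v_R² = 1.230e-05.
t = (0.07679 − 0.07089)/1.230e-05 = 480 days.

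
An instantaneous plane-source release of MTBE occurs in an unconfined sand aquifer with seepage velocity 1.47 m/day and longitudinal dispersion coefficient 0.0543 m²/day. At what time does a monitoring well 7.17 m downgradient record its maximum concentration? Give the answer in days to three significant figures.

For the 1D instantaneous-source solution, setting ∂C/∂t = 0 at fixed x gives v²t² + 2Dt − x² = 0, so t = (√(D² + v²x²) − D)/v².
√(D² + v²x²) = √(0.0543² + 1.47² × 7.17²) = 10.54; v² = 2.1609.
t = (10.54 − 0.0543)/2.1609 = 4.85 days (vs. the pure-advection estimate x/v = 4.88 d).

4.85 days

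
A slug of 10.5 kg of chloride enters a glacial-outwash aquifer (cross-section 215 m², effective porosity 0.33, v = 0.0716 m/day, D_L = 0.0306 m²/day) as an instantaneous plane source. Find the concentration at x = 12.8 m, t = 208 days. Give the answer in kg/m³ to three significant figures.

0.0139 kg/m³

For an instantaneous plane source, C(x,t) = M/(n_e·A·√(4πDt)) · exp(−(x−vt)²/(4Dt)), with n_e·A the pore (flow) area.
Plume center vt = 0.0716 × 208 = 14.8928 m, so the well at 12.8 m is 2.0928 m upgradient of the peak.
√(4πDt) = 8.943 m, giving peak height M/(n_e·A·√(4πDt)) = 10.5/(0.33 × 215 × 8.943) = 0.01655 kg/m³.
(x−vt)²/(4Dt) = (-2.0928)²/(4 × 0.0306 × 208) = 0.1720; exp(−0.1720) = 0.8420.
C = 0.01655 × 0.8420 = 0.0139 kg/m³.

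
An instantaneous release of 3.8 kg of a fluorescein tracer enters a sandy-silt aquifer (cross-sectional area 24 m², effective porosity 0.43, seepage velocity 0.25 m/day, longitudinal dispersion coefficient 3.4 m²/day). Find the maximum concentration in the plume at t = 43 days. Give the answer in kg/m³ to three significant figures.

0.00859 kg/m³

The peak of an instantaneous 1D plume sits at x = vt; there the Gaussian factor is 1 and C_max = M/(n_e·A·√(4πDt)), where n_e·A is the pore area the mass is dissolved in.
√(4πDt) = √(4π × 3.4 × 43) = 42.86 m, so C_max = 3.8/(0.43 × 24 × 42.86) = 0.00859 kg/m³.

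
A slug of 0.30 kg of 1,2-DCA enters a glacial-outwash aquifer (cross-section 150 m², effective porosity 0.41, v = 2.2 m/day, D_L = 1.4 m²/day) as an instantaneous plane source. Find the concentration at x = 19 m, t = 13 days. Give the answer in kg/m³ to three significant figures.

9.10e-05 kg/m³

For an instantaneous plane source, C(x,t) = M/(n_e·A·√(4πDt)) · exp(−(x−vt)²/(4Dt)), with n_e·A the pore (flow) area.
Plume center vt = 2.2 × 13 = 28.6 m, so the well at 19 m is 9.6 m upgradient of the peak.
√(4πDt) = 15.12 m, giving peak height M/(n_e·A·√(4πDt)) = 0.30/(0.41 × 150 × 15.12) = 0.0003226 kg/m³.
(x−vt)²/(4Dt) = (-9.6)²/(4 × 1.4 × 13) = 1.266; exp(−1.266) = 0.2820.
C = 0.0003226 × 0.2820 = 9.10e-05 kg/m³.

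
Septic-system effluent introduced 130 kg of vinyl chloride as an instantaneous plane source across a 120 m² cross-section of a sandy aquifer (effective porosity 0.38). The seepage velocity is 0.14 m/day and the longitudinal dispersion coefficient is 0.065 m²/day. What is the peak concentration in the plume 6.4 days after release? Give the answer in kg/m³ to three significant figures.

1.25 kg/m³

The peak of an instantaneous 1D plume sits at x = vt; there the Gaussian factor is 1 and C_max = M/(n_e·A·√(4πDt)), where n_e·A is the pore area the mass is dissolved in.
√(4πDt) = √(4π × 0.065 × 6.4) = 2.286 m, so C_max = 130/(0.38 × 120 × 2.286) = 1.25 kg/m³.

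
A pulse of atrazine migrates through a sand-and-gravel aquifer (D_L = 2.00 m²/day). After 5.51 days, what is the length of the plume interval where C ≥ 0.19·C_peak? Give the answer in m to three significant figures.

17.1 m

The plume is Gaussian with σ = √(2Dt) = √(2 × 2.00 × 5.51) = 4.695 m.
C/C_peak = exp(−Δx²/(2σ²)) = 0.19 ⇒ Δx = σ·√(−2 ln 0.19) = 4.695 × 1.822 = 8.554 m.
Width = 2Δx = 17.1 m.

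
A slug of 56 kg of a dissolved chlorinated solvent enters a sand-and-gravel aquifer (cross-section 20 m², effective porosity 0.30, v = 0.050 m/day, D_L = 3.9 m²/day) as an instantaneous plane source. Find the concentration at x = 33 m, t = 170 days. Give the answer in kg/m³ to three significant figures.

0.0815 kg/m³

For an instantaneous plane source, C(x,t) = M/(n_e·A·√(4πDt)) · exp(−(x−vt)²/(4Dt)), with n_e·A the pore (flow) area.
Plume center vt = 0.050 × 170 = 8.5 m, so the well at 33 m is 24.5 m downgradient of the peak.
√(4πDt) = 91.28 m, giving peak height M/(n_e·A·√(4πDt)) = 56/(0.30 × 20 × 91.28) = 0.1022 kg/m³.
(x−vt)²/(4Dt) = (24.5)²/(4 × 3.9 × 170) = 0.2263; exp(−0.2263) = 0.7975.
C = 0.1022 × 0.7975 = 0.0815 kg/m³.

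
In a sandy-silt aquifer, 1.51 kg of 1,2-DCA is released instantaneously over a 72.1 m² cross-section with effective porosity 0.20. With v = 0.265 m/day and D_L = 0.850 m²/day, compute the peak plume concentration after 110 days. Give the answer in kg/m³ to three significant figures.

0.00305 kg/m³

The peak of an instantaneous 1D plume sits at x = vt; there the Gaussian factor is 1 and C_max = M/(n_e·A·√(4πDt)), where n_e·A is the pore area the mass is dissolved in.
√(4πDt) = √(4π × 0.850 × 110) = 34.28 m, so C_max = 1.51/(0.20 × 72.1 × 34.28) = 0.00305 kg/m³.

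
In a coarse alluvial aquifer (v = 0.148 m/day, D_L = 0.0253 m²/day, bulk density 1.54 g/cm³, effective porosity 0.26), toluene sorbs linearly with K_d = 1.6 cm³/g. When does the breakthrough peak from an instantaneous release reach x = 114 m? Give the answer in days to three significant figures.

8060 days

Retardation factor R = 1 + ρ_b·K_d/n = 1 + 1.54 × 1.6/0.26 = 10.48.
Sorption retards both mechanisms: v_R = v/R = 0.01412 m/day, D_R = D/R = 0.002414 m²/day.
Peak time from v_R²t² + 2D_R t − x² = 0: t = (√(D_R² + v_R²x²) − D_R)/v_R².
√(D_R² + v_R²x²) = √(0.002414² + 0.01412² × 114²) = 1.610; v_R² = 0.0001994.
t = (1.610 − 0.002414)/0.0001994 = 8060 days.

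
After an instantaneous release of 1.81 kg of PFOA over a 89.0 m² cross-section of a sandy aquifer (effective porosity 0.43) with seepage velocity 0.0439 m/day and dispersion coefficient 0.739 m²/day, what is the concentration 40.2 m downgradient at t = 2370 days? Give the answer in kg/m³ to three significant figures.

For an instantaneous plane source, C(x,t) = M/(n_e·A·√(4πDt)) · exp(−(x−vt)²/(4Dt)), with n_e·A the pore (flow) area.
Plume center vt = 0.0439 × 2370 = 104.043 m, so the well at 40.2 m is 63.843 m upgradient of the peak.
√(4πDt) = 148.4 m, giving peak height M/(n_e·A·√(4πDt)) = 1.81/(0.43 × 89.0 × 148.4) = 0.0003187 kg/m³.
(x−vt)²/(4Dt) = (-63.843)²/(4 × 0.739 × 2370) = 0.5818; exp(−0.5818) = 0.5589.
C = 0.0003187 × 0.5589 = 0.000178 kg/m³.

0.000178 kg/m³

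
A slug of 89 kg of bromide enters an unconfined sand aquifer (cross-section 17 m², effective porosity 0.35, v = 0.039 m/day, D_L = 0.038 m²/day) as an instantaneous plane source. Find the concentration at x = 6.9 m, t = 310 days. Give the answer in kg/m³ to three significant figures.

0.694 kg/m³

For an instantaneous plane source, C(x,t) = M/(n_e·A·√(4πDt)) · exp(−(x−vt)²/(4Dt)), with n_e·A the pore (flow) area.
Plume center vt = 0.039 × 310 = 12.09 m, so the well at 6.9 m is 5.19 m upgradient of the peak.
√(4πDt) = 12.17 m, giving peak height M/(n_e·A·√(4πDt)) = 89/(0.35 × 17 × 12.17) = 1.229 kg/m³.
(x−vt)²/(4Dt) = (-5.19)²/(4 × 0.038 × 310) = 0.5716; exp(−0.5716) = 0.5646.
C = 1.229 × 0.5646 = 0.694 kg/m³.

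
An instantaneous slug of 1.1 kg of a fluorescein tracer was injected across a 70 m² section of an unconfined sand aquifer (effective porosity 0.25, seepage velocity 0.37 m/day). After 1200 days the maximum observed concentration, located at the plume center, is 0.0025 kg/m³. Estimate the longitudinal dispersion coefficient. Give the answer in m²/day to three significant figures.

0.0419 m²/day

At the plume center C_max = M/(n_e·A·√(4πDt)), so D = M²/(4πt·(n_e·A·C_max)²).
n_e·A·C_max = 0.25 × 70 × 0.0025 = 0.04375 kg/m.
D = 1.1²/(4π × 1200 × 0.04375²) = 0.0419 m²/day.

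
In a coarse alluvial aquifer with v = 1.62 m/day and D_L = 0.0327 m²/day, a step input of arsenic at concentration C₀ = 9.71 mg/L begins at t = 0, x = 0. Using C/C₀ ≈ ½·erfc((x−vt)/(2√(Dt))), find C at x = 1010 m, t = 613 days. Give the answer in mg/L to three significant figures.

0.0362 mg/L

For a continuous step input, C/C₀ ≈ ½·erfc((x−vt)/(2√(Dt))).
vt = 1.62 × 613 = 993.06 m and 2√(Dt) = 2√(0.0327 × 613) = 8.954 m.
Argument (x−vt)/(2√(Dt)) = (1010 − 993.06)/8.954 = 1.892; ½·erfc(1.892) = 0.003729.
C = 9.71 × 0.003729 = 0.0362 mg/L.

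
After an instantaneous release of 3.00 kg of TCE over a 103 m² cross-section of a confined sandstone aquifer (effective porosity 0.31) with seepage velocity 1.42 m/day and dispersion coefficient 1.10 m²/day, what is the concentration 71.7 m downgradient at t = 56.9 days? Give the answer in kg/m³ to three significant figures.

0.00241 kg/m³

For an instantaneous plane source, C(x,t) = M/(n_e·A·√(4πDt)) · exp(−(x−vt)²/(4Dt)), with n_e·A the pore (flow) area.
Plume center vt = 1.42 × 56.9 = 80.798 m, so the well at 71.7 m is 9.098 m upgradient of the peak.
√(4πDt) = 28.05 m, giving peak height M/(n_e·A·√(4πDt)) = 3.00/(0.31 × 103 × 28.05) = 0.003350 kg/m³.
(x−vt)²/(4Dt) = (-9.098)²/(4 × 1.10 × 56.9) = 0.3306; exp(−0.3306) = 0.7185.
C = 0.003350 × 0.7185 = 0.00241 kg/m³.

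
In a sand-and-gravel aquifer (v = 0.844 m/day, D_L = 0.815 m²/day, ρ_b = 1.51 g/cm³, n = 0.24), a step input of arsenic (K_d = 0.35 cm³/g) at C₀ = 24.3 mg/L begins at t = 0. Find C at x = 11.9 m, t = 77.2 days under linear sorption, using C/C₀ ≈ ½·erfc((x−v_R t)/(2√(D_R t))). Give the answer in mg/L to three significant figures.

Retardation factor R = 1 + ρ_b·K_d/n = 1 + 1.51 × 0.35/0.24 = 3.202.
Sorption retards both mechanisms: v_R = v/R = 0.2636 m/day, D_R = D/R = 0.2545 m²/day.
v_R·t = 0.2636 × 77.2 = 20.34992 m; 2√(D_R t) = 8.865 m; argument = (11.9 − 20.34992)/8.865 = -0.9532.
C = C₀ × ½·erfc(-0.9532) = 24.3 × 0.9112 = 22.1 mg/L.

22.1 mg/L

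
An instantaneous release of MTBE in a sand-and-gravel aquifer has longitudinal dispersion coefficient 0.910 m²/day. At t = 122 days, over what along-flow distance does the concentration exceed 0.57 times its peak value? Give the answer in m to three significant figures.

The plume is Gaussian with σ = √(2Dt) = √(2 × 0.910 × 122) = 14.90 m.
C/C_peak = exp(−Δx²/(2σ²)) = 0.57 ⇒ Δx = σ·√(−2 ln 0.57) = 14.90 × 1.060 = 15.79 m.
Width = 2Δx = 31.6 m.

31.6 m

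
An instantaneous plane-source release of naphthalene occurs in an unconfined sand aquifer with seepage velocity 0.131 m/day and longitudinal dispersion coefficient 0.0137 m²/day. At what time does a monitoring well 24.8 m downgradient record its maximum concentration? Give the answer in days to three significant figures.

189 days

For the 1D instantaneous-source solution, setting ∂C/∂t = 0 at fixed x gives v²t² + 2Dt − x² = 0, so t = (√(D² + v²x²) − D)/v².
√(D² + v²x²) = √(0.0137² + 0.131² × 24.8²) = 3.249; v² = 0.017161.
t = (3.249 − 0.0137)/0.017161 = 189 days (vs. the pure-advection estimate x/v = 189 d).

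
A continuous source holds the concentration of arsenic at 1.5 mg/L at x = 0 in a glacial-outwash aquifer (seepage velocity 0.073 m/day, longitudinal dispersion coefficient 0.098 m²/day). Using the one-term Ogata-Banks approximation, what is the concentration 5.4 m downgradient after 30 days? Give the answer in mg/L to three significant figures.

0.139 mg/L

For a continuous step input, C/C₀ ≈ ½·erfc((x−vt)/(2√(Dt))).
vt = 0.073 × 30 = 2.19 m and 2√(Dt) = 2√(0.098 × 30) = 3.429 m.
Argument (x−vt)/(2√(Dt)) = (5.4 − 2.19)/3.429 = 0.9361; ½·erfc(0.9361) = 0.09278.
C = 1.5 × 0.09278 = 0.139 mg/L.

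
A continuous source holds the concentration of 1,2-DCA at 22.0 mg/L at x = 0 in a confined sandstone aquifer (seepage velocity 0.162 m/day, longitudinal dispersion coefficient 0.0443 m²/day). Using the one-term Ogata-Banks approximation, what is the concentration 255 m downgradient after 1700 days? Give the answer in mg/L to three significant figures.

For a continuous step input, C/C₀ ≈ ½·erfc((x−vt)/(2√(Dt))).
vt = 0.162 × 1700 = 275.4 m and 2√(Dt) = 2√(0.0443 × 1700) = 17.36 m.
Argument (x−vt)/(2√(Dt)) = (255 − 275.4)/17.36 = -1.175; ½·erfc(-1.175) = 0.9517.
C = 22.0 × 0.9517 = 20.9 mg/L.

20.9 mg/L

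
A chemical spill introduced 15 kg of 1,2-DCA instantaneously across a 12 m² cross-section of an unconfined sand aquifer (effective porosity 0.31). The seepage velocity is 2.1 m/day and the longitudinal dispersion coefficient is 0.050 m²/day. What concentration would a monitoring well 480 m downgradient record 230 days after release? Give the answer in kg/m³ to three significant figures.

For an instantaneous plane source, C(x,t) = M/(n_e·A·√(4πDt)) · exp(−(x−vt)²/(4Dt)), with n_e·A the pore (flow) area.
Plume center vt = 2.1 × 230 = 483 m, so the well at 480 m is 3 m upgradient of the peak.
√(4πDt) = 12.02 m, giving peak height M/(n_e·A·√(4πDt)) = 15/(0.31 × 12 × 12.02) = 0.3355 kg/m³.
(x−vt)²/(4Dt) = (-3)²/(4 × 0.050 × 230) = 0.1957; exp(−0.1957) = 0.8223.
C = 0.3355 × 0.8223 = 0.276 kg/m³.

0.276 kg/m³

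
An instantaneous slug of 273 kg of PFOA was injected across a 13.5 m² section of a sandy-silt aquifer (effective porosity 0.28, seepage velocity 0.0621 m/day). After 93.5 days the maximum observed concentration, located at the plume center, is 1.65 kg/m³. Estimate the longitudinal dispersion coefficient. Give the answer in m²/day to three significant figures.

At the plume center C_max = M/(n_e·A·√(4πDt)), so D = M²/(4πt·(n_e·A·C_max)²).
n_e·A·C_max = 0.28 × 13.5 × 1.65 = 6.237 kg/m.
D = 273²/(4π × 93.5 × 6.237²) = 1.63 m²/day.

1.63 m²/day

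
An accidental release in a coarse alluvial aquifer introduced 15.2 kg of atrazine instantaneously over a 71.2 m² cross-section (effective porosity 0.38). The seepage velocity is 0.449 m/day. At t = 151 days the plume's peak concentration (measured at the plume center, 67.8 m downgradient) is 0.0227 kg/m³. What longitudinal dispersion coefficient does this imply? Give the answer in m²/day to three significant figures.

At the plume center C_max = M/(n_e·A·√(4πDt)), so D = M²/(4πt·(n_e·A·C_max)²).
n_e·A·C_max = 0.38 × 71.2 × 0.0227 = 0.6142 kg/m.
D = 15.2²/(4π × 151 × 0.6142²) = 0.323 m²/day.

0.323 m²/day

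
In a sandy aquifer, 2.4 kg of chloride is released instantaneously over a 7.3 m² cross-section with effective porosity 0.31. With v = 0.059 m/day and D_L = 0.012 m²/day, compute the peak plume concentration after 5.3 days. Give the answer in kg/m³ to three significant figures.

1.19 kg/m³

The peak of an instantaneous 1D plume sits at x = vt; there the Gaussian factor is 1 and C_max = M/(n_e·A·√(4πDt)), where n_e·A is the pore area the mass is dissolved in.
√(4πDt) = √(4π × 0.012 × 5.3) = 0.8940 m, so C_max = 2.4/(0.31 × 7.3 × 0.8940) = 1.19 kg/m³.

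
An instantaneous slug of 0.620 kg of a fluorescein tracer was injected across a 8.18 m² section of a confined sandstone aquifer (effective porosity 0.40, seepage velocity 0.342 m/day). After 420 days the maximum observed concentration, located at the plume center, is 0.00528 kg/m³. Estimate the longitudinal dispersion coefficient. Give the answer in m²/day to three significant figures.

At the plume center C_max = M/(n_e·A·√(4πDt)), so D = M²/(4πt·(n_e·A·C_max)²).
n_e·A·C_max = 0.40 × 8.18 × 0.00528 = 0.01728 kg/m.
D = 0.620²/(4π × 420 × 0.01728²) = 0.244 m²/day.

0.244 m²/day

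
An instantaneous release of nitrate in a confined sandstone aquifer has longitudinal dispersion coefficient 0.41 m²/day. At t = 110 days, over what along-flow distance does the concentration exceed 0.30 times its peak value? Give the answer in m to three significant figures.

The plume is Gaussian with σ = √(2Dt) = √(2 × 0.41 × 110) = 9.497 m.
C/C_peak = exp(−Δx²/(2σ²)) = 0.30 ⇒ Δx = σ·√(−2 ln 0.30) = 9.497 × 1.552 = 14.74 m.
Width = 2Δx = 29.5 m.

29.5 m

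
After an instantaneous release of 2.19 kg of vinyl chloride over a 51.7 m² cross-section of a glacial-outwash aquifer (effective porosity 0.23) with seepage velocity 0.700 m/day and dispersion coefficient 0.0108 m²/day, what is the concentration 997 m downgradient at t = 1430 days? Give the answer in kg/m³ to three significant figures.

For an instantaneous plane source, C(x,t) = M/(n_e·A·√(4πDt)) · exp(−(x−vt)²/(4Dt)), with n_e·A the pore (flow) area.
Plume center vt = 0.700 × 1430 = 1001 m, so the well at 997 m is 4 m upgradient of the peak.
√(4πDt) = 13.93 m, giving peak height M/(n_e·A·√(4πDt)) = 2.19/(0.23 × 51.7 × 13.93) = 0.01322 kg/m³.
(x−vt)²/(4Dt) = (-4)²/(4 × 0.0108 × 1430) = 0.2590; exp(−0.2590) = 0.7718.
C = 0.01322 × 0.7718 = 0.0102 kg/m³.

0.0102 kg/m³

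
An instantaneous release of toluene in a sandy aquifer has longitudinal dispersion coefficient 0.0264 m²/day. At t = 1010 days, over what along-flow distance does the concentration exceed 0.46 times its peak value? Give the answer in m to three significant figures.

18.2 m

The plume is Gaussian with σ = √(2Dt) = √(2 × 0.0264 × 1010) = 7.303 m.
C/C_peak = exp(−Δx²/(2σ²)) = 0.46 ⇒ Δx = σ·√(−2 ln 0.46) = 7.303 × 1.246 = 9.100 m.
Width = 2Δx = 18.2 m.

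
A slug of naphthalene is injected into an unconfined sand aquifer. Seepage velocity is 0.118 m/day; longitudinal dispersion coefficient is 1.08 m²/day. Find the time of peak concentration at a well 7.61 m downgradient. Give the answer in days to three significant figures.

For the 1D instantaneous-source solution, setting ∂C/∂t = 0 at fixed x gives v²t² + 2Dt − x² = 0, so t = (√(D² + v²x²) − D)/v².
√(D² + v²x²) = √(1.08² + 0.118² × 7.61²) = 1.405; v² = 0.013924.
t = (1.405 − 1.08)/0.013924 = 23.3 days (vs. the pure-advection estimate x/v = 64.5 d).

23.3 days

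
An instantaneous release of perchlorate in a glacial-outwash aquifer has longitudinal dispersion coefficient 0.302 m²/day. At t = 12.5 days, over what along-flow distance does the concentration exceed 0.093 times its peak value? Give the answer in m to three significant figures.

The plume is Gaussian with σ = √(2Dt) = √(2 × 0.302 × 12.5) = 2.748 m.
C/C_peak = exp(−Δx²/(2σ²)) = 0.093 ⇒ Δx = σ·√(−2 ln 0.093) = 2.748 × 2.180 = 5.991 m.
Width = 2Δx = 12.0 m.

12.0 m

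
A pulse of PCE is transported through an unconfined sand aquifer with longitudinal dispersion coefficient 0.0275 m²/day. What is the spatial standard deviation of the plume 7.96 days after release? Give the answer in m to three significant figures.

0.662 m

Dispersive spreading gives a Gaussian with σ² = 2Dt; advection only shifts the center.
σ = √(2 × 0.0275 × 7.96) = 0.662 m.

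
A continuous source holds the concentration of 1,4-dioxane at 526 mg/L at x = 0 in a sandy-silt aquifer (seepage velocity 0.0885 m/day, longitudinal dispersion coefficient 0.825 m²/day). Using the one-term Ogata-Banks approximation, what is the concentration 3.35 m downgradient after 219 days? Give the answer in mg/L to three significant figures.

421 mg/L

For a continuous step input, C/C₀ ≈ ½·erfc((x−vt)/(2√(Dt))).
vt = 0.0885 × 219 = 19.3815 m and 2√(Dt) = 2√(0.825 × 219) = 26.88 m.
Argument (x−vt)/(2√(Dt)) = (3.35 − 19.3815)/26.88 = -0.5964; ½·erfc(-0.5964) = 0.8005.
C = 526 × 0.8005 = 421 mg/L.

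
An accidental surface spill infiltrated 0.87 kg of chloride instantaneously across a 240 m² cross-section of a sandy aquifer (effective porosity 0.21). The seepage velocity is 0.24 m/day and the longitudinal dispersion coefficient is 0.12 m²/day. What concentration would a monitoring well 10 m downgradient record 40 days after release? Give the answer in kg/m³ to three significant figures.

0.00220 kg/m³

For an instantaneous plane source, C(x,t) = M/(n_e·A·√(4πDt)) · exp(−(x−vt)²/(4Dt)), with n_e·A the pore (flow) area.
Plume center vt = 0.24 × 40 = 9.6 m, so the well at 10 m is 0.4 m downgradient of the peak.
√(4πDt) = 7.767 m, giving peak height M/(n_e·A·√(4πDt)) = 0.87/(0.21 × 240 × 7.767) = 0.002222 kg/m³.
(x−vt)²/(4Dt) = (0.4)²/(4 × 0.12 × 40) = 0.008333; exp(−0.008333) = 0.9917.
C = 0.002222 × 0.9917 = 0.00220 kg/m³.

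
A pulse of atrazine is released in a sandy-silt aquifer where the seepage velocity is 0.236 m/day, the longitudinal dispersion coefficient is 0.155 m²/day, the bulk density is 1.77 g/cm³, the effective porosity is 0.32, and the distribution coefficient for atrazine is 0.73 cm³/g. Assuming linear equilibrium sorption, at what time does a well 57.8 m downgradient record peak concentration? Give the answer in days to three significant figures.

1220 days

Retardation factor R = 1 + ρ_b·K_d/n = 1 + 1.77 × 0.73/0.32 = 5.038.
Sorption retards both mechanisms: v_R = v/R = 0.04684 m/day, D_R = D/R = 0.03077 m²/day.
Peak time from v_R²t² + 2D_R t − x² = 0: t = (√(D_R² + v_R²x²) − D_R)/v_R².
√(D_R² + v_R²x²) = √(0.03077² + 0.04684² × 57.8²) = 2.708; v_R² = 0.002194.
t = (2.708 − 0.03077)/0.002194 = 1220 days.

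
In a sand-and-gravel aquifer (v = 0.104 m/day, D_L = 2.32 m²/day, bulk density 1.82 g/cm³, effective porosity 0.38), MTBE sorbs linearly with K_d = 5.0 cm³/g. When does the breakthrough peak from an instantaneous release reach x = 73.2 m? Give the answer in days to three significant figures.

Retardation factor R = 1 + ρ_b·K_d/n = 1 + 1.82 × 5.0/0.38 = 24.95.
Sorption retards both mechanisms: v_R = v/R = 0.004168 m/day, D_R = D/R = 0.09299 m²/day.
Peak time from v_R²t² + 2D_R t − x² = 0: t = (√(D_R² + v_R²x²) − D_R)/v_R².
√(D_R² + v_R²x²) = √(0.09299² + 0.004168² × 73.2²) = 0.3190; v_R² = 1.737e-05.
t = (0.3190 − 0.09299)/1.737e-05 = 13000 days.

13000 days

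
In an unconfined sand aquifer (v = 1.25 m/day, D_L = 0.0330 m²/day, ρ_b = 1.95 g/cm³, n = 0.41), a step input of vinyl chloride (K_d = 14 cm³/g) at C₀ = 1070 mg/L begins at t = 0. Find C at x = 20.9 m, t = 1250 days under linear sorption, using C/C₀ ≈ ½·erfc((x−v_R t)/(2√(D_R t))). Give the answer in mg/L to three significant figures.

Retardation factor R = 1 + ρ_b·K_d/n = 1 + 1.95 × 14/0.41 = 67.59.
Sorption retards both mechanisms: v_R = v/R = 0.01849 m/day, D_R = D/R = 0.0004882 m²/day.
v_R·t = 0.01849 × 1250 = 23.1125 m; 2√(D_R t) = 1.562 m; argument = (20.9 − 23.1125)/1.562 = -1.416.
C = C₀ × ½·erfc(-1.416) = 1070 × 0.9774 = 1050 mg/L.

1050 mg/L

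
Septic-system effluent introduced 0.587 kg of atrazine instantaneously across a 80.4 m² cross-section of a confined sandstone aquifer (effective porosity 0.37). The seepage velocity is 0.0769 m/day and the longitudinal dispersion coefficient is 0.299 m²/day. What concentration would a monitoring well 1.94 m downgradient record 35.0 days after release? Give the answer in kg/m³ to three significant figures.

For an instantaneous plane source, C(x,t) = M/(n_e·A·√(4πDt)) · exp(−(x−vt)²/(4Dt)), with n_e·A the pore (flow) area.
Plume center vt = 0.0769 × 35.0 = 2.6915 m, so the well at 1.94 m is 0.7515 m upgradient of the peak.
√(4πDt) = 11.47 m, giving peak height M/(n_e·A·√(4πDt)) = 0.587/(0.37 × 80.4 × 11.47) = 0.001720 kg/m³.
(x−vt)²/(4Dt) = (-0.7515)²/(4 × 0.299 × 35.0) = 0.01349; exp(−0.01349) = 0.9866.
C = 0.001720 × 0.9866 = 0.00170 kg/m³.

0.00170 kg/m³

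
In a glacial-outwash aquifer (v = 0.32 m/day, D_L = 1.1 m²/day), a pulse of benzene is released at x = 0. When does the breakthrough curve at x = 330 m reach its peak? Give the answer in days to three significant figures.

1020 days

For the 1D instantaneous-source solution, setting ∂C/∂t = 0 at fixed x gives v²t² + 2Dt − x² = 0, so t = (√(D² + v²x²) − D)/v².
√(D² + v²x²) = √(1.1² + 0.32² × 330²) = 105.6; v² = 0.1024.
t = (105.6 − 1.1)/0.1024 = 1020 days (vs. the pure-advection estimate x/v = 1030 d).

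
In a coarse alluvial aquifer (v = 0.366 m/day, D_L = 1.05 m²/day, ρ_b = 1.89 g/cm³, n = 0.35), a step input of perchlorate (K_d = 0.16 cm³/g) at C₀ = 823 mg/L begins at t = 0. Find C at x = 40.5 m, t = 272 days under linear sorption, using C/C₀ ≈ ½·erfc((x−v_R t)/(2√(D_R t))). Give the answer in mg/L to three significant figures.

Retardation factor R = 1 + ρ_b·K_d/n = 1 + 1.89 × 0.16/0.35 = 1.864.
Sorption retards both mechanisms: v_R = v/R = 0.1964 m/day, D_R = D/R = 0.5633 m²/day.
v_R·t = 0.1964 × 272 = 53.4208 m; 2√(D_R t) = 24.76 m; argument = (40.5 − 53.4208)/24.76 = -0.5218.
C = C₀ × ½·erfc(-0.5218) = 823 × 0.7697 = 633 mg/L.

633 mg/L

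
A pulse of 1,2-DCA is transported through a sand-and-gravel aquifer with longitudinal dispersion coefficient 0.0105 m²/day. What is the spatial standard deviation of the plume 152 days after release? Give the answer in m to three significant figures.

1.79 m

Dispersive spreading gives a Gaussian with σ² = 2Dt; advection only shifts the center.
σ = √(2 × 0.0105 × 152) = 1.79 m.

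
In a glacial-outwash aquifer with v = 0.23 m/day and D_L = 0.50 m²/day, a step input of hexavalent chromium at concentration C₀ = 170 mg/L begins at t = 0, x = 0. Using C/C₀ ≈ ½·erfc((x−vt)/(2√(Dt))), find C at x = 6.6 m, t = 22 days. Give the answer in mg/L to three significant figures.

63.1 mg/L

For a continuous step input, C/C₀ ≈ ½·erfc((x−vt)/(2√(Dt))).
vt = 0.23 × 22 = 5.06 m and 2√(Dt) = 2√(0.50 × 22) = 6.633 m.
Argument (x−vt)/(2√(Dt)) = (6.6 − 5.06)/6.633 = 0.2322; ½·erfc(0.2322) = 0.3713.
C = 170 × 0.3713 = 63.1 mg/L.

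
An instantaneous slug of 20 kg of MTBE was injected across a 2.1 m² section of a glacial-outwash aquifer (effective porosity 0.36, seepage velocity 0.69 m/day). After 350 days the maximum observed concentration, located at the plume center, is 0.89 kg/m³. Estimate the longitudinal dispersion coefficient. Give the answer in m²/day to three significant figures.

At the plume center C_max = M/(n_e·A·√(4πDt)), so D = M²/(4πt·(n_e·A·C_max)²).
n_e·A·C_max = 0.36 × 2.1 × 0.89 = 0.6728 kg/m.
D = 20²/(4π × 350 × 0.6728²) = 0.201 m²/day.

0.201 m²/day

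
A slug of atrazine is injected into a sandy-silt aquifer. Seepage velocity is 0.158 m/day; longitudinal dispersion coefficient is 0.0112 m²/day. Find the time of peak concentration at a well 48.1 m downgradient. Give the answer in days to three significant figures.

304 days

For the 1D instantaneous-source solution, setting ∂C/∂t = 0 at fixed x gives v²t² + 2Dt − x² = 0, so t = (√(D² + v²x²) − D)/v².
√(D² + v²x²) = √(0.0112² + 0.158² × 48.1²) = 7.600; v² = 0.024964.
t = (7.600 − 0.0112)/0.024964 = 304 days (vs. the pure-advection estimate x/v = 304 d).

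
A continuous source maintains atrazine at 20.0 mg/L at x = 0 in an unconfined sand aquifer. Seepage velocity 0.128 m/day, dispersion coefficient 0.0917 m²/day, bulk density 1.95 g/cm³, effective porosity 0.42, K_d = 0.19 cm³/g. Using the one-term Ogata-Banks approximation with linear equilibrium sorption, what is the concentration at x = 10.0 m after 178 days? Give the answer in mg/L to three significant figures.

13.9 mg/L

Retardation factor R = 1 + ρ_b·K_d/n = 1 + 1.95 × 0.19/0.42 = 1.882.
Sorption retards both mechanisms: v_R = v/R = 0.06801 m/day, D_R = D/R = 0.04872 m²/day.
v_R·t = 0.06801 × 178 = 12.10578 m; 2√(D_R t) = 5.890 m; argument = (10.0 − 12.10578)/5.890 = -0.3575.
C = C₀ × ½·erfc(-0.3575) = 20.0 × 0.6934 = 13.9 mg/L.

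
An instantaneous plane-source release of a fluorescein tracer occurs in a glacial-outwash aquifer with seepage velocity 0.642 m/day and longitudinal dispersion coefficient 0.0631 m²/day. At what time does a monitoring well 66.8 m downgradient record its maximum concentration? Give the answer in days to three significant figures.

104 days

For the 1D instantaneous-source solution, setting ∂C/∂t = 0 at fixed x gives v²t² + 2Dt − x² = 0, so t = (√(D² + v²x²) − D)/v².
√(D² + v²x²) = √(0.0631² + 0.642² × 66.8²) = 42.89; v² = 0.412164.
t = (42.89 − 0.0631)/0.412164 = 104 days (vs. the pure-advection estimate x/v = 104 d).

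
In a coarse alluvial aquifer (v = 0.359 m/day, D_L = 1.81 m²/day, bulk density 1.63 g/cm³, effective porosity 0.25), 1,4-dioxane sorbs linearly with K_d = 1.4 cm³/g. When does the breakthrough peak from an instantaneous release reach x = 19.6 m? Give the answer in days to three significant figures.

429 days

Retardation factor R = 1 + ρ_b·K_d/n = 1 + 1.63 × 1.4/0.25 = 10.13.
Sorption retards both mechanisms: v_R = v/R = 0.03544 m/day, D_R = D/R = 0.1787 m²/day.
Peak time from v_R²t² + 2D_R t − x² = 0: t = (√(D_R² + v_R²x²) − D_R)/v_R².
√(D_R² + v_R²x²) = √(0.1787² + 0.03544² × 19.6²) = 0.7172; v_R² = 0.001256.
t = (0.7172 − 0.1787)/0.001256 = 429 days.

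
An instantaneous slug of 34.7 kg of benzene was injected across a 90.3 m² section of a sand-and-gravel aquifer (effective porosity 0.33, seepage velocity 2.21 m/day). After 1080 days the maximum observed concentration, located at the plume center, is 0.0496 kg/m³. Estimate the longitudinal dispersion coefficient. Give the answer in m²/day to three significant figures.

At the plume center C_max = M/(n_e·A·√(4πDt)), so D = M²/(4πt·(n_e·A·C_max)²).
n_e·A·C_max = 0.33 × 90.3 × 0.0496 = 1.478 kg/m.
D = 34.7²/(4π × 1080 × 1.478²) = 0.0406 m²/day.

0.0406 m²/day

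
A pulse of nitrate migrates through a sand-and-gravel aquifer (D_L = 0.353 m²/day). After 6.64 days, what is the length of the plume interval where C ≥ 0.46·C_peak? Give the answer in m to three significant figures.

The plume is Gaussian with σ = √(2Dt) = √(2 × 0.353 × 6.64) = 2.165 m.
C/C_peak = exp(−Δx²/(2σ²)) = 0.46 ⇒ Δx = σ·√(−2 ln 0.46) = 2.165 × 1.246 = 2.698 m.
Width = 2Δx = 5.40 m.

5.40 m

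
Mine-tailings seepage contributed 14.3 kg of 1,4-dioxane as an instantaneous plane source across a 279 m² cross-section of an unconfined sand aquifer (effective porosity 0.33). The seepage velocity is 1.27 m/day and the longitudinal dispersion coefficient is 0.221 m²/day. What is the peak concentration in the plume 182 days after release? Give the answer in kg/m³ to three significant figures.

The peak of an instantaneous 1D plume sits at x = vt; there the Gaussian factor is 1 and C_max = M/(n_e·A·√(4πDt)), where n_e·A is the pore area the mass is dissolved in.
√(4πDt) = √(4π × 0.221 × 182) = 22.48 m, so C_max = 14.3/(0.33 × 279 × 22.48) = 0.00691 kg/m³.

0.00691 kg/m³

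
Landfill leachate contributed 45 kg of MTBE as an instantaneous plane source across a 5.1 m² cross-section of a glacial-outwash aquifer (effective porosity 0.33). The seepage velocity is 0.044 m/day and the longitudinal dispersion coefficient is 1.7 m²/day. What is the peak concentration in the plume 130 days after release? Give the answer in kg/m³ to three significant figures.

0.507 kg/m³

The peak of an instantaneous 1D plume sits at x = vt; there the Gaussian factor is 1 and C_max = M/(n_e·A·√(4πDt)), where n_e·A is the pore area the mass is dissolved in.
√(4πDt) = √(4π × 1.7 × 130) = 52.70 m, so C_max = 45/(0.33 × 5.1 × 52.70) = 0.507 kg/m³.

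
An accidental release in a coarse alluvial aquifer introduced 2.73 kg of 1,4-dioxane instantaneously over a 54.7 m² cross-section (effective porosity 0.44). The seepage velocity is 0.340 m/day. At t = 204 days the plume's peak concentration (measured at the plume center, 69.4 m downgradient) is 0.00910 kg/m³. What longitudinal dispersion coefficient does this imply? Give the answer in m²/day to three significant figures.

0.0606 m²/day

At the plume center C_max = M/(n_e·A·√(4πDt)), so D = M²/(4πt·(n_e·A·C_max)²).
n_e·A·C_max = 0.44 × 54.7 × 0.00910 = 0.2190 kg/m.
D = 2.73²/(4π × 204 × 0.2190²) = 0.0606 m²/day.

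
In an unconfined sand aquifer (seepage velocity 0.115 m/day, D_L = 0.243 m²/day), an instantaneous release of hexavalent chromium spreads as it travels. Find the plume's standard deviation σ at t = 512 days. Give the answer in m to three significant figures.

Dispersive spreading gives a Gaussian with σ² = 2Dt; advection only shifts the center.
σ = √(2 × 0.243 × 512) = 15.8 m.

15.8 m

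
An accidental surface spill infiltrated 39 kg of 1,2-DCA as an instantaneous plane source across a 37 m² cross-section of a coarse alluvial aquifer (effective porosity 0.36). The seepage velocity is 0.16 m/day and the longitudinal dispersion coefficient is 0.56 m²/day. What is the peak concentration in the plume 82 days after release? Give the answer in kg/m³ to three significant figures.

0.122 kg/m³

The peak of an instantaneous 1D plume sits at x = vt; there the Gaussian factor is 1 and C_max = M/(n_e·A·√(4πDt)), where n_e·A is the pore area the mass is dissolved in.
√(4πDt) = √(4π × 0.56 × 82) = 24.02 m, so C_max = 39/(0.36 × 37 × 24.02) = 0.122 kg/m³.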